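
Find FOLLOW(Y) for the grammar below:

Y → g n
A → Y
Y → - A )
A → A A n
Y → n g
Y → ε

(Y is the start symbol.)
{ $, ')', '-', 'g', 'n' }

Y is the start symbol, so $ ∈ FOLLOW(Y).
In A → Y: Y is at the end, add FOLLOW(A)

The FOLLOW sets referred to above (computed the same way, to a fixed point):
  FOLLOW(A) = { ')', '-', 'g', 'n' }

Taking the union: FOLLOW(Y) = { $, ')', '-', 'g', 'n' }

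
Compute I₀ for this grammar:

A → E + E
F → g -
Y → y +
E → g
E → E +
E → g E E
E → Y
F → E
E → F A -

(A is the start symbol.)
{ [A → . E + E], [A' → . A], [E → . E +], [E → . F A -], [E → . Y], [E → . g E E], [E → . g], [F → . E], [F → . g -], [Y → . y +] }

First, augment the grammar with A' → A
I₀ = CLOSURE({ [A' → . A] }):
  [A' → . A] has the dot before A: add [A → . E + E]
  [A → . E + E] has the dot before E: add [E → . g], [E → . E +], [E → . g E E], [E → . Y], [E → . F A -]
  [E → . Y] has the dot before Y: add [Y → . y +]
  [E → . F A -] has the dot before F: add [F → . g -], [F → . E]
No further items can be added.

I₀ = { [A → . E + E], [A' → . A], [E → . E +], [E → . F A -], [E → . Y], [E → . g E E], [E → . g], [F → . E], [F → . g -], [Y → . y +] }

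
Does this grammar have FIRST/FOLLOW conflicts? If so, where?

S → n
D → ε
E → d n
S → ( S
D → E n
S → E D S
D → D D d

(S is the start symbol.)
Yes. D → E n with FOLLOW(D) on { 'd' }; D → D D d with FOLLOW(D) on { 'd' }

Nullable non-terminals: D.
FIRST sets used below: FIRST(E) = { 'd' }, FIRST(D) = { 'd', ε }

D: nullable alternative(s) D → ε; FOLLOW(D) = { '(', 'd', 'n' }
  D → ε: FIRST \ {ε} = { } — this is the only nullable alternative, skip
  D → E n: FIRST \ {ε} = { 'd' } — overlaps FOLLOW(D) on { 'd' }: CONFLICT
  D → D D d: FIRST \ {ε} = { 'd' } — overlaps FOLLOW(D) on { 'd' }: CONFLICT

E, S have no nullable alternative, so no FIRST/FOLLOW check is needed there.

So the grammar has 2 FIRST/FOLLOW conflicts (marked CONFLICT above).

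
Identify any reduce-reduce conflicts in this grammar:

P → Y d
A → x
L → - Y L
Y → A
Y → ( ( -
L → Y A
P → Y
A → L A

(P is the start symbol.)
Yes — I8: [L → Y A .] vs [Y → A .]; I11: [A → L A .] vs [Y → A .]

A reduce-reduce conflict occurs when an LR(0) state has two complete items [A → α .] and [B → β .] — both call for a reduction, and with no lookahead the parser cannot choose between them.

Augment with P' → P and build the canonical LR(0) collection (I0 = CLOSURE({[P' → . P]}), then GOTO on every symbol after a dot until no new states appear). It has 16 states:
  I0: { [A → . L A], [A → . x], [L → . - Y L], [L → . Y A], [P → . Y d], [P → . Y], [P' → . P], [Y → . ( ( -], [Y → . A] }  — shift
  I1: { [Y → ( . ( -] }  — shift
  I2: { [A → . L A], [A → . x], [L → - . Y L], [L → . - Y L], [L → . Y A], [Y → . ( ( -], [Y → . A] }  — shift
  I3: { [Y → A .] }  — reduce
  I4: { [A → . L A], [A → . x], [A → L . A], [L → . - Y L], [L → . Y A], [Y → . ( ( -], [Y → . A] }  — shift
  I5: { [P' → P .] }  — accept
  I6: { [A → . L A], [A → . x], [L → . - Y L], [L → . Y A], [L → Y . A], [P → Y . d], [P → Y .], [Y → . ( ( -], [Y → . A] }  — shift, reduce
  I7: { [A → x .] }  — reduce
  I8: { [L → Y A .], [Y → A .] }  — 2 reduces
  I9: { [A → . L A], [A → . x], [L → . - Y L], [L → . Y A], [L → Y . A], [Y → . ( ( -], [Y → . A] }  — shift
  I10: { [P → Y d .] }  — reduce
  I11: { [A → L A .], [Y → A .] }  — 2 reduces
  I12: { [A → . L A], [A → . x], [L → - Y . L], [L → . - Y L], [L → . Y A], [L → Y . A], [Y → . ( ( -], [Y → . A] }  — shift
  I13: { [A → . L A], [A → . x], [A → L . A], [L → - Y L .], [L → . - Y L], [L → . Y A], [Y → . ( ( -], [Y → . A] }  — shift, reduce
  I14: { [Y → ( ( . -] }  — shift
  I15: { [Y → ( ( - .] }  — reduce

I8 contains complete items [L → Y A .], [Y → A .] — reduce-reduce conflict.
I11 contains complete items [A → L A .], [Y → A .] — reduce-reduce conflict.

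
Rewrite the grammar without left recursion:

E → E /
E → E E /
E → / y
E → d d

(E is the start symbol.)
E → / y E'
E → d d E'
E' → / E'
E' → E / E'
E' → ε

E is directly left-recursive. The standard transformation for
  A → A α₁ | ... | A α_m | β₁ | ... | β_n
is
  A  → β₁ A' | ... | β_n A'
  A' → α₁ A' | ... | α_m A' | ε

E → / y becomes E → / y E'
E → d d becomes E → d d E'
E → E / becomes E' → / E'
E → E E / becomes E' → E / E'
Add E' → ε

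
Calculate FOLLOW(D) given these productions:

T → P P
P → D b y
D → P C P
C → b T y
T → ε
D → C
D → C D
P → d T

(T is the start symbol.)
{ 'b' }

To compute FOLLOW(D), find every occurrence of D on a right-hand side N → α D β: add FIRST(β) \ {ε}, and if β is empty or nullable also add FOLLOW(N). Iterate to a fixed point.

In P → D b y: D is followed by b y, add FIRST(b y) \ {ε} = { 'b' }
In D → C D: D is at the end; this adds FOLLOW(D) to itself — nothing new

Taking the union: FOLLOW(D) = { 'b' }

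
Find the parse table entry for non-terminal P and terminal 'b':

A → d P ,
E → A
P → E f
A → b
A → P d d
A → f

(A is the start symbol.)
To find M[P, 'b'], we find productions for P where 'b' is in the predict set (PREDICT(N → α) = (FIRST(α) \ {ε}) ∪ (FOLLOW(N) if α ⇒* ε)).

Relevant sets:
  FIRST(E) = { 'b', 'd', 'f' }

P → E f: PREDICT = { 'b', 'd', 'f' }
  'b' is in predict set, so this production goes in M[P, 'b']

M[P, 'b'] = P → E f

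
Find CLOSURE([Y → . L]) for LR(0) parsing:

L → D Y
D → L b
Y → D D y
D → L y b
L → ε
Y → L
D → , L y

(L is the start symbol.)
To compute CLOSURE, for each item [A → α.Bβ] where B is a non-terminal, add [B → .γ] for all productions B → γ; repeat for the newly added items until nothing changes.

Start with: [Y → . L]
  [Y → . L] has the dot before L: add [L → . D Y], [L → .]
  [L → . D Y] has the dot before D: add [D → . L b], [D → . L y b], [D → . , L y]
No further items can be added.

CLOSURE = { [D → . , L y], [D → . L b], [D → . L y b], [L → . D Y], [L → .], [Y → . L] }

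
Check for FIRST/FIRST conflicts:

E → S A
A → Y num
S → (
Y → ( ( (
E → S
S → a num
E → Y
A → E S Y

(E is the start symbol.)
FIRST sets of the non-terminals at (or reachable through a nullable prefix from) the front of some alternative:
  FIRST(S) = { '(', 'a' }
  FIRST(Y) = { '(' }
  FIRST(E) = { '(', 'a' }

Productions for E:
  E → S A: FIRST = { '(', 'a' }
  E → S: FIRST = { '(', 'a' }
  E → Y: FIRST = { '(' }
Productions for A:
  A → Y num: FIRST = { '(' }
  A → E S Y: FIRST = { '(', 'a' }
Productions for S:
  S → (: FIRST = { '(' }
  S → a num: FIRST = { 'a' }
Y has only one production, so no FIRST/FIRST conflict is possible there.

Conflict for E: E → S A and E → S
  Overlap: { '(', 'a' }
Conflict for E: E → S A and E → Y
  Overlap: { '(' }
Conflict for E: E → S and E → Y
  Overlap: { '(' }
Conflict for A: A → Y num and A → E S Y
  Overlap: { '(' }

Answer: Yes. E → S A / E → S on { '(', 'a' }; E → S A / E → Y on { '(' }; E → S / E → Y on { '(' }; A → Y num / A → E S Y on { '(' }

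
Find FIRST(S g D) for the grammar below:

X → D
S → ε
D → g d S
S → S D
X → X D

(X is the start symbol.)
FIRST sets of the non-terminals involved (from the grammar, by fixed-point iteration):
  FIRST(S) = { 'g', ε }

To compute FIRST(S g D), process the symbols left to right:
Symbol S is a non-terminal. Add FIRST(S) \ {ε} = { 'g' }
S is nullable (ε ∈ FIRST(S)), continue to the next symbol.
Symbol g is a terminal. Add 'g' and stop.
FIRST(S g D) = { 'g' }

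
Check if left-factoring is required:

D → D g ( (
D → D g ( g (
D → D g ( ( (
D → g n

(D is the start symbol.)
Yes, D has productions with common prefix 'D g ('

Left-factoring is needed when two productions for the same non-terminal
share a common prefix on the right-hand side.

Productions for D:
  D → D g ( (
  D → D g ( g (
  D → D g ( ( (
  D → g n

Found common prefix 'D g (' in productions for D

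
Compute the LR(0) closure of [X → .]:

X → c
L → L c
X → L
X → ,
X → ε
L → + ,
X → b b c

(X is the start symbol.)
{ [X → .] }

Start with: [X → .]
The dot is at the end, so nothing is added.

CLOSURE = { [X → .] }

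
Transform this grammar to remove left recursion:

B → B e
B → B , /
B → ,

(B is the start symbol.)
B → , B'
B' → e B'
B' → , / B'
B' → ε

B is directly left-recursive. The standard transformation for
  A → A α₁ | ... | A α_m | β₁ | ... | β_n
is
  A  → β₁ A' | ... | β_n A'
  A' → α₁ A' | ... | α_m A' | ε

B → , becomes B → , B'
B → B e becomes B' → e B'
B → B , / becomes B' → , / B'
Add B' → ε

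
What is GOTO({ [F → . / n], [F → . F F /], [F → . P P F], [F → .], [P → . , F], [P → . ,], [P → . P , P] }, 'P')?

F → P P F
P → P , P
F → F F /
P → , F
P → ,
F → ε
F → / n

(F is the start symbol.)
GOTO(I, 'P') = CLOSURE({ [A → αX.β] : [A → α.Xβ] ∈ I, X = 'P' })

Items with dot before 'P', with the dot advanced:
  [F → . P P F] → [F → P . P F]
  [P → . P , P] → [P → P . , P]
Closure of the advanced items:
  [F → P . P F] has the dot before P: add [P → . P , P], [P → . , F], [P → . ,]

GOTO = { [F → P . P F], [P → . , F], [P → . ,], [P → . P , P], [P → P . , P] }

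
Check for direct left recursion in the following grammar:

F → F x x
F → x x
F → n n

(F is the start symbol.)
Yes, F is left-recursive

F → F x x: LEFT RECURSIVE (starts with F)
F → x x: starts with x
F → n n: starts with n

The grammar has direct left recursion on: F.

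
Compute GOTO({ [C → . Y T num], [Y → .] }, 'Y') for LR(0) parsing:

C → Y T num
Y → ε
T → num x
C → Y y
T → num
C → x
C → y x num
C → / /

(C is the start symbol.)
{ [C → Y . T num], [T → . num x], [T → . num] }

GOTO(I, 'Y') = CLOSURE({ [A → αX.β] : [A → α.Xβ] ∈ I, X = 'Y' })

Items with dot before 'Y', with the dot advanced:
  [C → . Y T num] → [C → Y . T num]
Closure of the advanced items:
  [C → Y . T num] has the dot before T: add [T → . num x], [T → . num]

GOTO = { [C → Y . T num], [T → . num x], [T → . num] }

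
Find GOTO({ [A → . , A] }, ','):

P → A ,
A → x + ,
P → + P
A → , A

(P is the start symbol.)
{ [A → , . A], [A → . , A], [A → . x + ,] }

GOTO(I, ',') = CLOSURE({ [A → αX.β] : [A → α.Xβ] ∈ I, X = ',' })

Items with dot before ',', with the dot advanced:
  [A → . , A] → [A → , . A]
Closure of the advanced items:
  [A → , . A] has the dot before A: add [A → . x + ,], [A → . , A]

GOTO = { [A → , . A], [A → . , A], [A → . x + ,] }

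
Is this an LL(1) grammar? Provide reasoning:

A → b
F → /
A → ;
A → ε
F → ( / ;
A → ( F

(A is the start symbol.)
Relevant sets:
  FOLLOW(A) = { $ }

For A:
  PREDICT(A → b) = { 'b' }
  PREDICT(A → ';') = { ';' }
  PREDICT(A → ε) = { $ }
  PREDICT(A → '(' F) = { '(' }
For F:
  PREDICT(F → '/') = { '/' }
  PREDICT(F → '(' '/' ';') = { '(' }

All predict sets are disjoint. The grammar IS LL(1).

Answer: Yes, the grammar is LL(1).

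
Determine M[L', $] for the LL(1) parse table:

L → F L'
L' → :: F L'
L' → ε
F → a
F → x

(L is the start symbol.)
L' → ε

To find M[L', $], we find productions for L' where $ is in the predict set (PREDICT(N → α) = (FIRST(α) \ {ε}) ∪ (FOLLOW(N) if α ⇒* ε)).

Relevant sets:
  FOLLOW(L') = { $ }

L' → :: F L': PREDICT = { '::' }
L' → ε: PREDICT = { $ }
  $ is in predict set, so this production goes in M[L', $]

M[L', $] = L' → ε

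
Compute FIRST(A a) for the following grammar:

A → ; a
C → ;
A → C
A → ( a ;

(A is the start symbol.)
FIRST sets of the non-terminals involved (from the grammar, by fixed-point iteration):
  FIRST(A) = { '(', ';' }

To compute FIRST(A a), process the symbols left to right:
Symbol A is a non-terminal. Add FIRST(A) \ {ε} = { '(', ';' }
A is not nullable (ε ∉ FIRST(A)), so stop here.
FIRST(A a) = { '(', ';' }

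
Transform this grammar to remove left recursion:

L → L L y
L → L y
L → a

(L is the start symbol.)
L is directly left-recursive. The standard transformation for
  A → A α₁ | ... | A α_m | β₁ | ... | β_n
is
  A  → β₁ A' | ... | β_n A'
  A' → α₁ A' | ... | α_m A' | ε

L → a becomes L → a L'
L → L L y becomes L' → L y L'
L → L y becomes L' → y L'
Add L' → ε

Resulting grammar:
L → a L'
L' → L y L'
L' → y L'
L' → ε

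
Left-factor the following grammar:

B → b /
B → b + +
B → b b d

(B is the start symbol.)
Left-factoring transforms A → αβ₁ | αβ₂ into A → αA' and A' → β₁ | β₂
(α is the longest common prefix among the alternatives). Repeat until
no nonterminal has two alternatives with a common prefix.

Round 1: B has alternatives sharing prefix 'b'. Introduce B': B → b B'
  Add: B' → /
  Add: B' → + +
  Add: B' → b d

No remaining common prefixes — done.

Resulting grammar:
B → b B'
B' → /
B' → + +
B' → b d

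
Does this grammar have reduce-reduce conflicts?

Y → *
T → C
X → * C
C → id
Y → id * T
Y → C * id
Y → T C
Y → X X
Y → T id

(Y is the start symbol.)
Yes — I15: [C → id .] vs [Y → T id .]

A reduce-reduce conflict occurs when an LR(0) state has two complete items [A → α .] and [B → β .] — both call for a reduction, and with no lookahead the parser cannot choose between them.

Augment with Y' → Y and build the canonical LR(0) collection (I0 = CLOSURE({[Y' → . Y]}), then GOTO on every symbol after a dot until no new states appear). It has 18 states:
  I0: { [C → . id], [T → . C], [X → . * C], [Y → . *], [Y → . C * id], [Y → . T C], [Y → . T id], [Y → . X X], [Y → . id * T], [Y' → . Y] }  — shift
  I1: { [C → . id], [X → * . C], [Y → * .] }  — shift, reduce
  I2: { [T → C .], [Y → C . * id] }  — shift, reduce
  I3: { [C → . id], [Y → T . C], [Y → T . id] }  — shift
  I4: { [X → . * C], [Y → X . X] }  — shift
  I5: { [Y' → Y .] }  — accept
  I6: { [C → id .], [Y → id . * T] }  — shift, reduce
  I7: { [C → . id], [T → . C], [Y → id * . T] }  — shift
  I8: { [T → C .] }  — reduce
  I9: { [Y → id * T .] }  — reduce
  I10: { [C → id .] }  — reduce
  I11: { [C → . id], [X → * . C] }  — shift
  I12: { [Y → X X .] }  — reduce
  I13: { [X → * C .] }  — reduce
  I14: { [Y → T C .] }  — reduce
  I15: { [C → id .], [Y → T id .] }  — 2 reduces
  I16: { [Y → C * . id] }  — shift
  I17: { [Y → C * id .] }  — reduce

I15 contains complete items [C → id .], [Y → T id .] — reduce-reduce conflict.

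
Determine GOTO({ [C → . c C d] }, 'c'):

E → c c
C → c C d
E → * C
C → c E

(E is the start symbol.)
GOTO(I, 'c') = CLOSURE({ [A → αX.β] : [A → α.Xβ] ∈ I, X = 'c' })

Items with dot before 'c', with the dot advanced:
  [C → . c C d] → [C → c . C d]
Closure of the advanced items:
  [C → c . C d] has the dot before C: add [C → . c C d], [C → . c E]

GOTO = { [C → . c C d], [C → . c E], [C → c . C d] }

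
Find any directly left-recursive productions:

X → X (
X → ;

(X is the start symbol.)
Yes, X is left-recursive

Direct left recursion occurs when N → N α for some non-terminal N (the right-hand side begins with the left-hand side itself).

X → X (: LEFT RECURSIVE (starts with X)
X → ;: starts with ';'

The grammar has direct left recursion on: X.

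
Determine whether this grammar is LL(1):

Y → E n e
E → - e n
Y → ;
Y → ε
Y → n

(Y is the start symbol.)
Yes, the grammar is LL(1).

Relevant sets:
  FIRST(E) = { '-' }
  FOLLOW(Y) = { $ }

For Y:
  PREDICT(Y → E n e) = { '-' }
  PREDICT(Y → ';') = { ';' }
  PREDICT(Y → ε) = { $ }
  PREDICT(Y → n) = { 'n' }
E has a single production, so nothing to check there.

All predict sets are disjoint. The grammar IS LL(1).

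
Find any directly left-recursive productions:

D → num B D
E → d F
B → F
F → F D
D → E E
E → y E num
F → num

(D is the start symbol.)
Direct left recursion occurs when N → N α for some non-terminal N (the right-hand side begins with the left-hand side itself).

D → num B D: starts with num
E → d F: starts with d
B → F: starts with F
F → F D: LEFT RECURSIVE (starts with F)
D → E E: starts with E
E → y E num: starts with y
F → num: starts with num

The grammar has direct left recursion on: F.

Answer: Yes, F is left-recursive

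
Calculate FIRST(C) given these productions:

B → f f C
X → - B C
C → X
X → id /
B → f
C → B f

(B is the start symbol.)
To compute FIRST(C), examine every production with C on the left-hand side, reading each right-hand side left to right until a non-nullable symbol is reached.

FIRST sets of the other non-terminals involved (by the same procedure, iterated to a fixed point):
  FIRST(X) = { '-', 'id' }
  FIRST(B) = { 'f' }

From C → X:
  - X is a non-terminal: add FIRST(X) \ {ε} = { '-', 'id' }
    X is not nullable, so stop
From C → B f:
  - B is a non-terminal: add FIRST(B) \ {ε} = { 'f' }
    B is not nullable, so stop

Collecting: FIRST(C) = { '-', 'f', 'id' }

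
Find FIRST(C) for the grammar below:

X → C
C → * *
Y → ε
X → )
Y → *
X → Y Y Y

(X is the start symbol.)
{ '*' }

From C → * *:
  - '*' is a terminal: add '*' and stop

Collecting: FIRST(C) = { '*' }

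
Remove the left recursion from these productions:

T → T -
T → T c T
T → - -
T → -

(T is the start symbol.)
T → - - T'
T → - T'
T' → - T'
T' → c T T'
T' → ε

T is directly left-recursive. The standard transformation for
  A → A α₁ | ... | A α_m | β₁ | ... | β_n
is
  A  → β₁ A' | ... | β_n A'
  A' → α₁ A' | ... | α_m A' | ε

T → - - becomes T → - - T'
T → - becomes T → - T'
T → T - becomes T' → - T'
T → T c T becomes T' → c T T'
Add T' → ε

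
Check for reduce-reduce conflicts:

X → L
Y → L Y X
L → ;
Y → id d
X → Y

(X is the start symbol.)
A reduce-reduce conflict occurs when an LR(0) state has two complete items [A → α .] and [B → β .] — both call for a reduction, and with no lookahead the parser cannot choose between them.

Augment with X' → X and build the canonical LR(0) collection (I0 = CLOSURE({[X' → . X]}), then GOTO on every symbol after a dot until no new states appear). It has 10 states:
  I0: { [L → . ;], [X → . L], [X → . Y], [X' → . X], [Y → . L Y X], [Y → . id d] }  — shift
  I1: { [L → ; .] }  — reduce
  I2: { [L → . ;], [X → L .], [Y → . L Y X], [Y → . id d], [Y → L . Y X] }  — shift, reduce
  I3: { [X' → X .] }  — accept
  I4: { [X → Y .] }  — reduce
  I5: { [Y → id . d] }  — shift
  I6: { [Y → id d .] }  — reduce
  I7: { [L → . ;], [Y → . L Y X], [Y → . id d], [Y → L . Y X] }  — shift
  I8: { [L → . ;], [X → . L], [X → . Y], [Y → . L Y X], [Y → . id d], [Y → L Y . X] }  — shift
  I9: { [Y → L Y X .] }  — reduce

No state contains more than one complete item.

Answer: No reduce-reduce conflicts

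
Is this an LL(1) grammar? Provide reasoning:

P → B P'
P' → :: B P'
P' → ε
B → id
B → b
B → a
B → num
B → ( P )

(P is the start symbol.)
Relevant sets:
  FOLLOW(P') = { $, ')' }

For P':
  PREDICT(P' → :: B P') = { '::' }
  PREDICT(P' → ε) = { $, ')' }
For B:
  PREDICT(B → id) = { 'id' }
  PREDICT(B → b) = { 'b' }
  PREDICT(B → a) = { 'a' }
  PREDICT(B → num) = { 'num' }
  PREDICT(B → '(' P ')') = { '(' }
P has a single production, so nothing to check there.

All predict sets are disjoint. The grammar IS LL(1).

Answer: Yes, the grammar is LL(1).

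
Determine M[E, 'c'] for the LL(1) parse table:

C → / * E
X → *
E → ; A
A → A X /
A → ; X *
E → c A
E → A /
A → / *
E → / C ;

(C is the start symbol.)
E → c A

To find M[E, 'c'], we find productions for E where 'c' is in the predict set (PREDICT(N → α) = (FIRST(α) \ {ε}) ∪ (FOLLOW(N) if α ⇒* ε)).

Relevant sets:
  FIRST(A) = { '/', ';' }

E → ; A: PREDICT = { ';' }
E → c A: PREDICT = { 'c' }
  'c' is in predict set, so this production goes in M[E, 'c']
E → A /: PREDICT = { '/', ';' }
E → / C ;: PREDICT = { '/' }

M[E, 'c'] = E → c A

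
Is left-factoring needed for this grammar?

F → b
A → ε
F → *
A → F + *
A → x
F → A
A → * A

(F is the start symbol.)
Left-factoring is needed when two productions for the same non-terminal
share a common prefix on the right-hand side.

Productions for F:
  F → b
  F → *
  F → A
Productions for A:
  A → ε
  A → F + *
  A → x
  A → * A

No common prefixes found.

Answer: No, left-factoring is not needed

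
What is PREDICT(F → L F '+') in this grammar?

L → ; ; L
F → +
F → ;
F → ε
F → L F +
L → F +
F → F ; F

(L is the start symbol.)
PREDICT(F → L F '+') = (FIRST(RHS) \ {ε}) ∪ (FOLLOW(F) if ε ∈ FIRST(RHS), i.e. RHS ⇒* ε)
FIRST(L) = { '+', ';' }
FIRST(L F '+') = { '+', ';' }
ε ∉ FIRST(L F '+'), so FOLLOW(F) is not added.
PREDICT(F → L F '+') = { '+', ';' }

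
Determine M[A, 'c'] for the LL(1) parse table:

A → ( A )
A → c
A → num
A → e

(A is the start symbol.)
To find M[A, 'c'], we find productions for A where 'c' is in the predict set (PREDICT(N → α) = (FIRST(α) \ {ε}) ∪ (FOLLOW(N) if α ⇒* ε)).

A → ( A ): PREDICT = { '(' }
A → c: PREDICT = { 'c' }
  'c' is in predict set, so this production goes in M[A, 'c']
A → num: PREDICT = { 'num' }
A → e: PREDICT = { 'e' }

M[A, 'c'] = A → c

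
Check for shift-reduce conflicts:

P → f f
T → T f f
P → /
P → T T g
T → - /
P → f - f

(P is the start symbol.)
No shift-reduce conflicts

Augment with P' → P and build the canonical LR(0) collection (I0 = CLOSURE({[P' → . P]}), then GOTO on every symbol after a dot until no new states appear). It has 14 states:
  I0: { [P → . /], [P → . T T g], [P → . f - f], [P → . f f], [P' → . P], [T → . - /], [T → . T f f] }  — shift
  I1: { [T → - . /] }  — shift
  I2: { [P → / .] }  — reduce
  I3: { [P' → P .] }  — accept
  I4: { [P → T . T g], [T → . - /], [T → . T f f], [T → T . f f] }  — shift
  I5: { [P → f . - f], [P → f . f] }  — shift
  I6: { [P → f - . f] }  — shift
  I7: { [P → f f .] }  — reduce
  I8: { [P → f - f .] }  — reduce
  I9: { [P → T T . g], [T → T . f f] }  — shift
  I10: { [T → T f . f] }  — shift
  I11: { [T → T f f .] }  — reduce
  I12: { [P → T T g .] }  — reduce
  I13: { [T → - / .] }  — reduce

No state contains both a complete item and a shift item.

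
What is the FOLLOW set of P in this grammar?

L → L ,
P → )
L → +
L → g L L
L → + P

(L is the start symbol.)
To compute FOLLOW(P), find every occurrence of P on a right-hand side N → α P β: add FIRST(β) \ {ε}, and if β is empty or nullable also add FOLLOW(N). Iterate to a fixed point.

In L → + P: P is at the end, add FOLLOW(L)

The FOLLOW sets referred to above (computed the same way, to a fixed point):
  FOLLOW(L) = { $, '+', ',', 'g' }

Taking the union: FOLLOW(P) = { $, '+', ',', 'g' }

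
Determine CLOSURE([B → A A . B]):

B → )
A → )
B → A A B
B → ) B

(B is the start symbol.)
To compute CLOSURE, for each item [A → α.Bβ] where B is a non-terminal, add [B → .γ] for all productions B → γ; repeat for the newly added items until nothing changes.

Start with: [B → A A . B]
  [B → A A . B] has the dot before B: add [B → . )], [B → . A A B], [B → . ) B]
  [B → . A A B] has the dot before A: add [A → . )]
No further items can be added.

CLOSURE = { [A → . )], [B → . ) B], [B → . )], [B → . A A B], [B → A A . B] }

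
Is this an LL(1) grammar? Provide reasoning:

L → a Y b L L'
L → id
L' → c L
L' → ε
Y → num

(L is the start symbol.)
Relevant sets:
  FOLLOW(L') = { $, 'c' }

For L:
  PREDICT(L → a Y b L L') = { 'a' }
  PREDICT(L → id) = { 'id' }
For L':
  PREDICT(L' → c L) = { 'c' }
  PREDICT(L' → ε) = { $, 'c' }
Y has a single production, so nothing to check there.

Conflict found: Predict set conflict for L': { 'c' }
The grammar is NOT LL(1).

Answer: No. Predict set conflict for L': { 'c' }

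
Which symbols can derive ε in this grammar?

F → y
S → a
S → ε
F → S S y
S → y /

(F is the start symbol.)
{ 'S' }

ε-productions: S → ε
So S is immediately nullable.
No further non-terminal can be added: every production for the remaining non-terminals contains a terminal or a non-nullable non-terminal.
Nullable = { 'S' }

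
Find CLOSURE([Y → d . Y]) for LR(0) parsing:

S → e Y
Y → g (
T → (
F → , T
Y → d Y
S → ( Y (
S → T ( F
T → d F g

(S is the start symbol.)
{ [Y → . d Y], [Y → . g (], [Y → d . Y] }

Start with: [Y → d . Y]
  [Y → d . Y] has the dot before Y: add [Y → . g (], [Y → . d Y]
No further items can be added.

CLOSURE = { [Y → . d Y], [Y → . g (], [Y → d . Y] }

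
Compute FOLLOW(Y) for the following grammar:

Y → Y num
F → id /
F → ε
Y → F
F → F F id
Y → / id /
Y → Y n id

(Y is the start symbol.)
To compute FOLLOW(Y), find every occurrence of Y on a right-hand side N → α Y β: add FIRST(β) \ {ε}, and if β is empty or nullable also add FOLLOW(N). Iterate to a fixed point.

Y is the start symbol, so $ ∈ FOLLOW(Y).
In Y → Y num: Y is followed by num, add FIRST(num) \ {ε} = { 'num' }
In Y → Y n id: Y is followed by n id, add FIRST(n id) \ {ε} = { 'n' }

Taking the union: FOLLOW(Y) = { $, 'n', 'num' }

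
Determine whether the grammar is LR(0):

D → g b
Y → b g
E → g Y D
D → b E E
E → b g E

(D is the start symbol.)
A grammar is LR(0) if no state in the canonical LR(0) collection has:
  - both a shift item (dot before a terminal) and a complete item (shift-reduce conflict), or
  - two or more complete items (reduce-reduce conflict; the accept item [D' → D .] counts as a complete item here).

Augment with D' → D and build the canonical LR(0) collection (I0 = CLOSURE({[D' → . D]}), then GOTO on every symbol after a dot until no new states appear). It has 15 states:
  I0: { [D → . b E E], [D → . g b], [D' → . D] }  — shift
  I1: { [D' → D .] }  — accept
  I2: { [D → b . E E], [E → . b g E], [E → . g Y D] }  — shift
  I3: { [D → g . b] }  — shift
  I4: { [D → g b .] }  — reduce
  I5: { [D → b E . E], [E → . b g E], [E → . g Y D] }  — shift
  I6: { [E → b . g E] }  — shift
  I7: { [E → g . Y D], [Y → . b g] }  — shift
  I8: { [D → . b E E], [D → . g b], [E → g Y . D] }  — shift
  I9: { [Y → b . g] }  — shift
  I10: { [Y → b g .] }  — reduce
  I11: { [E → g Y D .] }  — reduce
  I12: { [E → . b g E], [E → . g Y D], [E → b g . E] }  — shift
  I13: { [E → b g E .] }  — reduce
  I14: { [D → b E E .] }  — reduce

Every state is either a pure shift/goto state or contains exactly one complete item and nothing to shift — no conflicts. The grammar is LR(0).

Answer: Yes, the grammar is LR(0)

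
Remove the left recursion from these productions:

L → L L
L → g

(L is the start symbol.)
L → g L'
L' → L L'
L' → ε

L is directly left-recursive. The standard transformation for
  A → A α₁ | ... | A α_m | β₁ | ... | β_n
is
  A  → β₁ A' | ... | β_n A'
  A' → α₁ A' | ... | α_m A' | ε

L → g becomes L → g L'
L → L L becomes L' → L L'
Add L' → ε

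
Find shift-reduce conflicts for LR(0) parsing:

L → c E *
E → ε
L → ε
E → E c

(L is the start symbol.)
Augment with L' → L and build the canonical LR(0) collection (I0 = CLOSURE({[L' → . L]}), then GOTO on every symbol after a dot until no new states appear). It has 6 states:
  I0: { [L → . c E *], [L → .], [L' → . L] }  — shift, reduce
  I1: { [L' → L .] }  — accept
  I2: { [E → . E c], [E → .], [L → c . E *] }  — reduce
  I3: { [E → E . c], [L → c E . *] }  — shift
  I4: { [L → c E * .] }  — reduce
  I5: { [E → E c .] }  — reduce

I0 contains reduce item [L → .] and shift item [L → . c E *] — shift-reduce conflict.

Answer: Yes — I0: [L → .] vs [L → . c E *]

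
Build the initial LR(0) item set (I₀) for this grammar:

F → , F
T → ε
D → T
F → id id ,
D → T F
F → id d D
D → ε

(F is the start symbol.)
{ [F → . , F], [F → . id d D], [F → . id id ,], [F' → . F] }

First, augment the grammar with F' → F
I₀ = CLOSURE({ [F' → . F] }):
  [F' → . F] has the dot before F: add [F → . , F], [F → . id id ,], [F → . id d D]
No further items can be added.

I₀ = { [F → . , F], [F → . id d D], [F → . id id ,], [F' → . F] }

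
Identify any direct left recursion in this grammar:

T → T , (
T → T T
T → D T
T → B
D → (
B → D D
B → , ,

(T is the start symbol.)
Yes, T is left-recursive

Direct left recursion occurs when N → N α for some non-terminal N (the right-hand side begins with the left-hand side itself).

T → T , (: LEFT RECURSIVE (starts with T)
T → T T: LEFT RECURSIVE (starts with T)
T → D T: starts with D
T → B: starts with B
D → (: starts with '('
B → D D: starts with D
B → , ,: starts with ','

The grammar has direct left recursion on: T.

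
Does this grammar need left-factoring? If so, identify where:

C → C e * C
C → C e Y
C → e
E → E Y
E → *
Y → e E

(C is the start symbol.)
Left-factoring is needed when two productions for the same non-terminal
share a common prefix on the right-hand side.

Productions for C:
  C → C e * C
  C → C e Y
  C → e
Productions for E:
  E → E Y
  E → *

Found common prefix 'C e' in productions for C

Answer: Yes, C has productions with common prefix 'C e'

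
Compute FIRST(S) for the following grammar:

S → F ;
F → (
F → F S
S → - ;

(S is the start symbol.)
To compute FIRST(S), examine every production with S on the left-hand side, reading each right-hand side left to right until a non-nullable symbol is reached.

FIRST sets of the other non-terminals involved (by the same procedure, iterated to a fixed point):
  FIRST(F) = { '(' }

From S → F ;:
  - F is a non-terminal: add FIRST(F) \ {ε} = { '(' }
    F is not nullable, so stop
From S → - ;:
  - '-' is a terminal: add '-' and stop

Collecting: FIRST(S) = { '(', '-' }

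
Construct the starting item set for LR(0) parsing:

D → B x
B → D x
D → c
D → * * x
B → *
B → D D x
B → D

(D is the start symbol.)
{ [B → . *], [B → . D D x], [B → . D x], [B → . D], [D → . * * x], [D → . B x], [D → . c], [D' → . D] }

First, augment the grammar with D' → D
I₀ = CLOSURE({ [D' → . D] }):
  [D' → . D] has the dot before D: add [D → . B x], [D → . c], [D → . * * x]
  [D → . B x] has the dot before B: add [B → . D x], [B → . *], [B → . D D x], [B → . D]
No further items can be added.

I₀ = { [B → . *], [B → . D D x], [B → . D x], [B → . D], [D → . * * x], [D → . B x], [D → . c], [D' → . D] }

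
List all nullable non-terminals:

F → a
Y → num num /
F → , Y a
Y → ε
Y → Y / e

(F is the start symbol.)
ε-productions: Y → ε
So Y is immediately nullable.
No further non-terminal can be added: every production for the remaining non-terminals contains a terminal or a non-nullable non-terminal.
Nullable = { 'Y' }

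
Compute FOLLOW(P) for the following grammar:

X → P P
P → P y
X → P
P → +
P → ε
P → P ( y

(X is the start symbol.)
{ $, '(', '+', 'y' }

To compute FOLLOW(P), find every occurrence of P on a right-hand side N → α P β: add FIRST(β) \ {ε}, and if β is empty or nullable also add FOLLOW(N). Iterate to a fixed point.

In X → P P: P is followed by P, add FIRST(P) \ {ε} = { '(', '+', 'y' }
  P is nullable, so also add FOLLOW(X)
In X → P P: P is at the end, add FOLLOW(X)
In P → P y: P is followed by y, add FIRST(y) \ {ε} = { 'y' }
In X → P: P is at the end, add FOLLOW(X)
In P → P ( y: P is followed by '(' y, add FIRST('(' y) \ {ε} = { '(' }

The FOLLOW sets referred to above (computed the same way, to a fixed point):
  FOLLOW(X) = { $ }

Taking the union: FOLLOW(P) = { $, '(', '+', 'y' }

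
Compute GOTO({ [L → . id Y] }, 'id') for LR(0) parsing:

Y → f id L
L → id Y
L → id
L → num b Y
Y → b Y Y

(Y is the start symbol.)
{ [L → id . Y], [Y → . b Y Y], [Y → . f id L] }

GOTO(I, 'id') = CLOSURE({ [A → αX.β] : [A → α.Xβ] ∈ I, X = 'id' })

Items with dot before 'id', with the dot advanced:
  [L → . id Y] → [L → id . Y]
Closure of the advanced items:
  [L → id . Y] has the dot before Y: add [Y → . f id L], [Y → . b Y Y]

GOTO = { [L → id . Y], [Y → . b Y Y], [Y → . f id L] }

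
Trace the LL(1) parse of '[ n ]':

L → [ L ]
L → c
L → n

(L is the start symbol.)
Stack is shown with the top on the left.

Stack    Input    Action
------------------------
L $      [ n ] $  output L → [ L ]
[ L ] $  [ n ] $  match '['
L ] $    n ] $    output L → n
n ] $    n ] $    match 'n'
] $      ] $      match ']'
$        $        accept

The string is accepted.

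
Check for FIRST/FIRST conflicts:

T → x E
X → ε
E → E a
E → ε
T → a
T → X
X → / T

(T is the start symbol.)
No FIRST/FIRST conflicts.

A FIRST/FIRST conflict occurs when two productions N → α and N → β for the same non-terminal have FIRST(α) ∩ FIRST(β) ≠ ∅ (with ε ∈ FIRST of a nullable right-hand side, so two nullable alternatives also conflict).

FIRST sets of the non-terminals at (or reachable through a nullable prefix from) the front of some alternative:
  FIRST(X) = { '/', ε }
  FIRST(E) = { 'a', ε }

Productions for T:
  T → x E: FIRST = { 'x' }
  T → a: FIRST = { 'a' }
  T → X: FIRST = { '/', ε }
Productions for X:
  X → ε: FIRST = { ε }
  X → / T: FIRST = { '/' }
Productions for E:
  E → E a: FIRST = { 'a' }
  E → ε: FIRST = { ε }

All alternatives of each non-terminal have pairwise disjoint FIRST sets.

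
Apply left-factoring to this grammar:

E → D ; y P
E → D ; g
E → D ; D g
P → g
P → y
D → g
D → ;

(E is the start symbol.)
E → D ; E'
E' → y P
E' → g
E' → D g
P → g
P → y
D → g
D → ;

Left-factoring transforms A → αβ₁ | αβ₂ into A → αA' and A' → β₁ | β₂
(α is the longest common prefix among the alternatives). Repeat until
no nonterminal has two alternatives with a common prefix.

Round 1: E has alternatives sharing prefix 'D ;'. Introduce E': E → D ; E'
  Add: E' → y P
  Add: E' → g
  Add: E' → D g

No remaining common prefixes — done.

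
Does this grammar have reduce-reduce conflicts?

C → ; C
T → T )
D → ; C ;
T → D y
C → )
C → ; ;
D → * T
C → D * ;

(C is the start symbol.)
Augment with C' → C and build the canonical LR(0) collection (I0 = CLOSURE({[C' → . C]}), then GOTO on every symbol after a dot until no new states appear). It has 17 states:
  I0: { [C → . )], [C → . ; ;], [C → . ; C], [C → . D * ;], [C' → . C], [D → . * T], [D → . ; C ;] }  — shift
  I1: { [C → ) .] }  — reduce
  I2: { [D → * . T], [D → . * T], [D → . ; C ;], [T → . D y], [T → . T )] }  — shift
  I3: { [C → . )], [C → . ; ;], [C → . ; C], [C → . D * ;], [C → ; . ;], [C → ; . C], [D → . * T], [D → . ; C ;], [D → ; . C ;] }  — shift
  I4: { [C' → C .] }  — accept
  I5: { [C → D . * ;] }  — shift
  I6: { [C → D * . ;] }  — shift
  I7: { [C → D * ; .] }  — reduce
  I8: { [C → . )], [C → . ; ;], [C → . ; C], [C → . D * ;], [C → ; . ;], [C → ; . C], [C → ; ; .], [D → . * T], [D → . ; C ;], [D → ; . C ;] }  — shift, reduce
  I9: { [C → ; C .], [D → ; C . ;] }  — shift, reduce
  I10: { [D → ; C ; .] }  — reduce
  I11: { [C → . )], [C → . ; ;], [C → . ; C], [C → . D * ;], [D → . * T], [D → . ; C ;], [D → ; . C ;] }  — shift
  I12: { [T → D . y] }  — shift
  I13: { [D → * T .], [T → T . )] }  — shift, reduce
  I14: { [T → T ) .] }  — reduce
  I15: { [T → D y .] }  — reduce
  I16: { [D → ; C . ;] }  — shift

No state contains more than one complete item.

Answer: No reduce-reduce conflicts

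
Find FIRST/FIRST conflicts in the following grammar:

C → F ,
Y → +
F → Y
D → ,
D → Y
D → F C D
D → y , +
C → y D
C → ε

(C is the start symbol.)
FIRST sets of the non-terminals at (or reachable through a nullable prefix from) the front of some alternative:
  FIRST(F) = { '+' }
  FIRST(Y) = { '+' }

Productions for C:
  C → F ,: FIRST = { '+' }
  C → y D: FIRST = { 'y' }
  C → ε: FIRST = { ε }
Productions for D:
  D → ,: FIRST = { ',' }
  D → Y: FIRST = { '+' }
  D → F C D: FIRST = { '+' }
  D → y , +: FIRST = { 'y' }
Y, F have only one production, so no FIRST/FIRST conflict is possible there.

Conflict for D: D → Y and D → F C D
  Overlap: { '+' }

Answer: Yes. D → Y / D → F C D on { '+' }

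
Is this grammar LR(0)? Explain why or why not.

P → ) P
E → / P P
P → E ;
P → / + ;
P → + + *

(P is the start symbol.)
Yes, the grammar is LR(0)

A grammar is LR(0) if no state in the canonical LR(0) collection has:
  - both a shift item (dot before a terminal) and a complete item (shift-reduce conflict), or
  - two or more complete items (reduce-reduce conflict; the accept item [P' → P .] counts as a complete item here).

Augment with P' → P and build the canonical LR(0) collection (I0 = CLOSURE({[P' → . P]}), then GOTO on every symbol after a dot until no new states appear). It has 14 states:
  I0: { [E → . / P P], [P → . ) P], [P → . + + *], [P → . / + ;], [P → . E ;], [P' → . P] }  — shift
  I1: { [E → . / P P], [P → ) . P], [P → . ) P], [P → . + + *], [P → . / + ;], [P → . E ;] }  — shift
  I2: { [P → + . + *] }  — shift
  I3: { [E → . / P P], [E → / . P P], [P → . ) P], [P → . + + *], [P → . / + ;], [P → . E ;], [P → / . + ;] }  — shift
  I4: { [P → E . ;] }  — shift
  I5: { [P' → P .] }  — accept
  I6: { [P → E ; .] }  — reduce
  I7: { [P → + . + *], [P → / + . ;] }  — shift
  I8: { [E → . / P P], [E → / P . P], [P → . ) P], [P → . + + *], [P → . / + ;], [P → . E ;] }  — shift
  I9: { [E → / P P .] }  — reduce
  I10: { [P → + + . *] }  — shift
  I11: { [P → / + ; .] }  — reduce
  I12: { [P → + + * .] }  — reduce
  I13: { [P → ) P .] }  — reduce

Every state is either a pure shift/goto state or contains exactly one complete item and nothing to shift — no conflicts. The grammar is LR(0).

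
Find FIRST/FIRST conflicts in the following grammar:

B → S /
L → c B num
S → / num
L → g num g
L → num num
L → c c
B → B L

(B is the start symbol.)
A FIRST/FIRST conflict occurs when two productions N → α and N → β for the same non-terminal have FIRST(α) ∩ FIRST(β) ≠ ∅ (with ε ∈ FIRST of a nullable right-hand side, so two nullable alternatives also conflict).

FIRST sets of the non-terminals at (or reachable through a nullable prefix from) the front of some alternative:
  FIRST(S) = { '/' }
  FIRST(B) = { '/' }

Productions for B:
  B → S /: FIRST = { '/' }
  B → B L: FIRST = { '/' }
Productions for L:
  L → c B num: FIRST = { 'c' }
  L → g num g: FIRST = { 'g' }
  L → num num: FIRST = { 'num' }
  L → c c: FIRST = { 'c' }
S has only one production, so no FIRST/FIRST conflict is possible there.

Conflict for B: B → S / and B → B L
  Overlap: { '/' }
Conflict for L: L → c B num and L → c c
  Overlap: { 'c' }

Answer: Yes. B → S '/' / B → B L on { '/' }; L → c B num / L → c c on { 'c' }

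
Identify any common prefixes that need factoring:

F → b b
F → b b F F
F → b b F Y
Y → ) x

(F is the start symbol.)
Yes, F has productions with common prefix 'b b'

Left-factoring is needed when two productions for the same non-terminal
share a common prefix on the right-hand side.

Productions for F:
  F → b b
  F → b b F F
  F → b b F Y

Found common prefix 'b b' in productions for F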